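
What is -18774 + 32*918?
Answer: 10602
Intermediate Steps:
-18774 + 32*918 = -18774 + 29376 = 10602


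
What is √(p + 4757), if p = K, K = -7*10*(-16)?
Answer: 3*√653 ≈ 76.662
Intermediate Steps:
K = 1120 (K = -70*(-16) = 1120)
p = 1120
√(p + 4757) = √(1120 + 4757) = √5877 = 3*√653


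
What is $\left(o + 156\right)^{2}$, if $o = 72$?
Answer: $51984$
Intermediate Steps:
$\left(o + 156\right)^{2} = \left(72 + 156\right)^{2} = 228^{2} = 51984$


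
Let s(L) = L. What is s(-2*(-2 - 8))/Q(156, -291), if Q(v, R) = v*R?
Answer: -5/11349 ≈ -0.00044057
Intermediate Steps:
Q(v, R) = R*v
s(-2*(-2 - 8))/Q(156, -291) = (-2*(-2 - 8))/((-291*156)) = -2*(-10)/(-45396) = 20*(-1/45396) = -5/11349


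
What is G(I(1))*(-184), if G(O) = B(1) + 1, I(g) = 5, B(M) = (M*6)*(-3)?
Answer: 3128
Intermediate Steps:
B(M) = -18*M (B(M) = (6*M)*(-3) = -18*M)
G(O) = -17 (G(O) = -18*1 + 1 = -18 + 1 = -17)
G(I(1))*(-184) = -17*(-184) = 3128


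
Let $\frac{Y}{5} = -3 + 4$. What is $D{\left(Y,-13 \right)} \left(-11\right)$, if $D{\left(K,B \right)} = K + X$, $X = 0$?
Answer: $-55$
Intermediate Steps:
$Y = 5$ ($Y = 5 \left(-3 + 4\right) = 5 \cdot 1 = 5$)
$D{\left(K,B \right)} = K$ ($D{\left(K,B \right)} = K + 0 = K$)
$D{\left(Y,-13 \right)} \left(-11\right) = 5 \left(-11\right) = -55$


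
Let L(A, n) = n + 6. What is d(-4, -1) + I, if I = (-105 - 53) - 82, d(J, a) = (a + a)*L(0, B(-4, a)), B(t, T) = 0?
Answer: -252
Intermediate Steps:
L(A, n) = 6 + n
d(J, a) = 12*a (d(J, a) = (a + a)*(6 + 0) = (2*a)*6 = 12*a)
I = -240 (I = -158 - 82 = -240)
d(-4, -1) + I = 12*(-1) - 240 = -12 - 240 = -252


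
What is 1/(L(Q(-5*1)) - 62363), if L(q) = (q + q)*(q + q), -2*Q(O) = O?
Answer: -1/62338 ≈ -1.6042e-5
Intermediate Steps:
Q(O) = -O/2
L(q) = 4*q² (L(q) = (2*q)*(2*q) = 4*q²)
1/(L(Q(-5*1)) - 62363) = 1/(4*(-(-5)/2)² - 62363) = 1/(4*(-½*(-5))² - 62363) = 1/(4*(5/2)² - 62363) = 1/(4*(25/4) - 62363) = 1/(25 - 62363) = 1/(-62338) = -1/62338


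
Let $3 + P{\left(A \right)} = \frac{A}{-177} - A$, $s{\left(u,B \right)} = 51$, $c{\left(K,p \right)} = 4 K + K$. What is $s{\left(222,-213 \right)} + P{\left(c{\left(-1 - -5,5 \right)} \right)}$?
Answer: $\frac{4936}{177} \approx 27.887$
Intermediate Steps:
$c{\left(K,p \right)} = 5 K$
$P{\left(A \right)} = -3 - \frac{178 A}{177}$ ($P{\left(A \right)} = -3 - \left(A - \frac{A}{-177}\right) = -3 - \left(A - A \left(- \frac{1}{177}\right)\right) = -3 - \frac{178 A}{177}$)
$s{\left(222,-213 \right)} + P{\left(c{\left(-1 - -5,5 \right)} \right)} = 51 - \left(3 + \frac{178 \cdot 5 \left(-1 - -5\right)}{177}\right) = 51 - \left(3 + \frac{178 \cdot 5 \left(-1 + 5\right)}{177}\right) = 51 - \left(3 + \frac{178 \cdot 5 \cdot 4}{177}\right) = 51 - \frac{4091}{177} = \frac{4936}{177}$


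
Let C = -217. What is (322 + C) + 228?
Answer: 333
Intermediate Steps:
(322 + C) + 228 = (322 - 217) + 228 = 105 + 228 = 333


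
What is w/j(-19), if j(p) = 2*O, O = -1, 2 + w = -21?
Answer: 23/2 ≈ 11.500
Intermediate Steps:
w = -23 (w = -2 - 21 = -23)
j(p) = -2 (j(p) = 2*(-1) = -2)
w/j(-19) = -23/(-2) = -23*(-1/2) = 23/2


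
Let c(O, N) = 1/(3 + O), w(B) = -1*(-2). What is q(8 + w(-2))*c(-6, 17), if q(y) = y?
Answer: -10/3 ≈ -3.3333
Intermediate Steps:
w(B) = 2
q(8 + w(-2))*c(-6, 17) = (8 + 2)/(3 - 6) = 10/(-3) = 10*(-⅓) = -10/3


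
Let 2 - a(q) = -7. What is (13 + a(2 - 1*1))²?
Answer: 484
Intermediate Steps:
a(q) = 9 (a(q) = 2 - 1*(-7) = 2 + 7 = 9)
(13 + a(2 - 1*1))² = (13 + 9)² = 22² = 484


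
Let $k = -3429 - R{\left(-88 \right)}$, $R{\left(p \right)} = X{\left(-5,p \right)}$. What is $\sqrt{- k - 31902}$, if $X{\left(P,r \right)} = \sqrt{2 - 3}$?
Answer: $\sqrt{-28473 + i} \approx 0.003 + 168.74 i$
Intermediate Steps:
$X{\left(P,r \right)} = i$ ($X{\left(P,r \right)} = \sqrt{-1} = i$)
$R{\left(p \right)} = i$
$k = -3429 - i \approx -3429.0 - 1.0 i$
$\sqrt{- k - 31902} = \sqrt{- (-3429 - i) - 31902} = \sqrt{\left(3429 + i\right) - 31902} = \sqrt{-28473 + i}$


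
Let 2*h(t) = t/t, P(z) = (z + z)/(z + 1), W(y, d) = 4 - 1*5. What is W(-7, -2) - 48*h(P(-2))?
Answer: -25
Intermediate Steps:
W(y, d) = -1 (W(y, d) = 4 - 5 = -1)
P(z) = 2*z/(1 + z) (P(z) = (2*z)/(1 + z) = 2*z/(1 + z))
h(t) = 1/2 (h(t) = (t/t)/2 = (1/2)*1 = 1/2)
W(-7, -2) - 48*h(P(-2)) = -1 - 48*1/2 = -1 - 24 = -25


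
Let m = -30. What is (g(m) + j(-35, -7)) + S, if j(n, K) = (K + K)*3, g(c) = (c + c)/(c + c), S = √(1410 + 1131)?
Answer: -41 + 11*√21 ≈ 9.4083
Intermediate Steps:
S = 11*√21 (S = √2541 = 11*√21 ≈ 50.408)
g(c) = 1 (g(c) = (2*c)/((2*c)) = (2*c)*(1/(2*c)) = 1)
j(n, K) = 6*K (j(n, K) = (2*K)*3 = 6*K)
(g(m) + j(-35, -7)) + S = (1 + 6*(-7)) + 11*√21 = (1 - 42) + 11*√21 = -41 + 11*√21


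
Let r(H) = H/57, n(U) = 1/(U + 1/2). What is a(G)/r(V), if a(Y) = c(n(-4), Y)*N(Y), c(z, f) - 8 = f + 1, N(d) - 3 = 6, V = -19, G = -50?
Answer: 1107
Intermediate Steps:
n(U) = 1/(1/2 + U) (n(U) = 1/(U + 1/2) = 1/(1/2 + U))
N(d) = 9 (N(d) = 3 + 6 = 9)
c(z, f) = 9 + f (c(z, f) = 8 + (f + 1) = 8 + (1 + f) = 9 + f)
r(H) = H/57 (r(H) = H*(1/57) = H/57)
a(Y) = 81 + 9*Y (a(Y) = (9 + Y)*9 = 81 + 9*Y)
a(G)/r(V) = (81 + 9*(-50))/(((1/57)*(-19))) = (81 - 450)/(-1/3) = -369*(-3) = 1107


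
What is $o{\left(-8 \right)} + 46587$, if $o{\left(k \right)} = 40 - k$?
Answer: $46635$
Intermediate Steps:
$o{\left(-8 \right)} + 46587 = \left(40 - -8\right) + 46587 = \left(40 + 8\right) + 46587 = 48 + 46587 = 46635$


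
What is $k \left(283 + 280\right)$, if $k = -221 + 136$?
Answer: $-47855$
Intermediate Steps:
$k = -85$
$k \left(283 + 280\right) = - 85 \left(283 + 280\right) = \left(-85\right) 563 = -47855$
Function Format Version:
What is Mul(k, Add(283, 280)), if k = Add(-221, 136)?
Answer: -47855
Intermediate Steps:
k = -85
Mul(k, Add(283, 280)) = Mul(-85, Add(283, 280)) = Mul(-85, 563) = -47855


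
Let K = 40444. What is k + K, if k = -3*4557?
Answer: 26773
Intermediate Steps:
k = -13671
k + K = -13671 + 40444 = 26773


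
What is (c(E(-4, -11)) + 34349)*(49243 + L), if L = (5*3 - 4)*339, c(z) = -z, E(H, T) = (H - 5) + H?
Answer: 1820223864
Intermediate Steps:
E(H, T) = -5 + 2*H (E(H, T) = (-5 + H) + H = -5 + 2*H)
L = 3729 (L = (15 - 4)*339 = 11*339 = 3729)
(c(E(-4, -11)) + 34349)*(49243 + L) = (-(-5 + 2*(-4)) + 34349)*(49243 + 3729) = (-(-5 - 8) + 34349)*52972 = (-1*(-13) + 34349)*52972 = (13 + 34349)*52972 = 34362*52972 = 1820223864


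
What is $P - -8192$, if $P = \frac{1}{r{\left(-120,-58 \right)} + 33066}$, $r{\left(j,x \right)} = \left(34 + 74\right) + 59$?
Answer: $\frac{272244737}{33233} \approx 8192.0$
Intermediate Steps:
$r{\left(j,x \right)} = 167$ ($r{\left(j,x \right)} = 108 + 59 = 167$)
$P = \frac{1}{33233}$ ($P = \frac{1}{167 + 33066} = \frac{1}{33233} \approx 3.0091 \cdot 10^{-5}$)
$P - -8192 = \frac{1}{33233} - -8192 = \frac{1}{33233} + 8192 = \frac{272244737}{33233}$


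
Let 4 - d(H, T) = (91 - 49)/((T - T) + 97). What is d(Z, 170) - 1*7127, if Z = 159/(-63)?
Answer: -690973/97 ≈ -7123.4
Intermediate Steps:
Z = -53/21 (Z = 159*(-1/63) = -53/21 ≈ -2.5238)
d(H, T) = 346/97 (d(H, T) = 4 - (91 - 49)/((T - T) + 97) = 4 - 42/(0 + 97) = 4 - 42/97 = 346/97)
d(Z, 170) - 1*7127 = 346/97 - 1*7127 = 346/97 - 7127 = -690973/97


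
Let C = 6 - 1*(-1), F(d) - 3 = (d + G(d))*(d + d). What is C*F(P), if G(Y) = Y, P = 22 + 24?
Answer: 59269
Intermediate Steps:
P = 46
F(d) = 3 + 4*d**2 (F(d) = 3 + (d + d)*(d + d) = 3 + (2*d)*(2*d) = 3 + 4*d**2)
C = 7 (C = 6 + 1 = 7)
C*F(P) = 7*(3 + 4*46**2) = 7*(3 + 4*2116) = 7*(3 + 8464) = 7*8467 = 59269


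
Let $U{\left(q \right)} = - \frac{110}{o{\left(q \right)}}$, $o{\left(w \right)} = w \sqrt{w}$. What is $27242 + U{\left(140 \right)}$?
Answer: $27242 - \frac{11 \sqrt{35}}{980} \approx 27242.0$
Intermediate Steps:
$o{\left(w \right)} = w^{\frac{3}{2}}$
$U{\left(q \right)} = - \frac{110}{q^{\frac{3}{2}}}$
$27242 + U{\left(140 \right)} = 27242 - \frac{110}{280 \sqrt{35}} = 27242 - 110 \frac{\sqrt{35}}{9800} = 27242 - \frac{11 \sqrt{35}}{980}$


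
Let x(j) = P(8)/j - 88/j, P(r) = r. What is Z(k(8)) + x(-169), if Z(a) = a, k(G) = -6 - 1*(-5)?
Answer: -89/169 ≈ -0.52663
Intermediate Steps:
k(G) = -1 (k(G) = -6 + 5 = -1)
x(j) = -80/j (x(j) = 8/j - 88/j = -80/j)
Z(k(8)) + x(-169) = -1 - 80/(-169) = -1 - 80*(-1/169) = -1 + 80/169 = -89/169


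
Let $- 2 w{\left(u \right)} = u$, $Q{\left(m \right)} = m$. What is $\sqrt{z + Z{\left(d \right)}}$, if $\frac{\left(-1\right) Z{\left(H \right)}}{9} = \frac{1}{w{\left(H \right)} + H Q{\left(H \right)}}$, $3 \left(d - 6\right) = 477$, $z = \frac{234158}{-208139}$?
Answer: $\frac{2 i \sqrt{3990686683067589505}}{3766275205} \approx 1.0608 i$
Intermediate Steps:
$z = - \frac{234158}{208139}$ ($z = 234158 \left(- \frac{1}{208139}\right) = - \frac{234158}{208139} \approx -1.125$)
$w{\left(u \right)} = - \frac{u}{2}$
$d = 165$ ($d = 6 + \frac{1}{3} \cdot 477 = 6 + 159 = 165$)
$Z{\left(H \right)} = - \frac{9}{H^{2} - \frac{H}{2}}$ ($Z{\left(H \right)} = - \frac{9}{- \frac{H}{2} + H H} = - \frac{9}{- \frac{H}{2} + H^{2}} = - \frac{9}{H^{2} - \frac{H}{2}}$)
$\sqrt{z + Z{\left(d \right)}} = \sqrt{- \frac{234158}{208139} + \frac{18}{165 \left(1 - 330\right)}} = \sqrt{- \frac{234158}{208139} + 18 \cdot \frac{1}{165} \frac{1}{1 - 330}} = \sqrt{- \frac{234158}{208139} + 18 \cdot \frac{1}{165} \frac{1}{-329}} = \sqrt{- \frac{234158}{208139} + 18 \cdot \frac{1}{165} \left(- \frac{1}{329}\right)} = \sqrt{- \frac{234158}{208139} - \frac{6}{18095}} = \sqrt{- \frac{4238337844}{3766275205}} = \frac{2 i \sqrt{3990686683067589505}}{3766275205}$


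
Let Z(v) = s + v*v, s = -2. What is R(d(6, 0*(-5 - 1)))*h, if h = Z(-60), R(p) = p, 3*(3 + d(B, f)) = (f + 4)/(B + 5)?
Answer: -341810/33 ≈ -10358.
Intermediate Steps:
d(B, f) = -3 + (4 + f)/(3*(5 + B)) (d(B, f) = -3 + ((f + 4)/(B + 5))/3 = -3 + ((4 + f)/(5 + B))/3 = -3 + (4 + f)/(3*(5 + B)))
Z(v) = -2 + v² (Z(v) = -2 + v*v = -2 + v²)
h = 3598 (h = -2 + (-60)² = -2 + 3600 = 3598)
R(d(6, 0*(-5 - 1)))*h = ((-41 + 0*(-5 - 1) - 9*6)/(3*(5 + 6)))*3598 = ((⅓)*(-41 + 0*(-6) - 54)/11)*3598 = ((⅓)*(1/11)*(-41 + 0 - 54))*3598 = ((⅓)*(1/11)*(-95))*3598 = -95/33*3598 = -341810/33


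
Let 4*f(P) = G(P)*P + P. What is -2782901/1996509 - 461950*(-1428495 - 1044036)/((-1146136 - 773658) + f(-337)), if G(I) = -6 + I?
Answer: -4560778566097416961/7550719174149 ≈ -6.0402e+5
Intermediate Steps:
f(P) = P/4 + P*(-6 + P)/4 (f(P) = ((-6 + P)*P + P)/4 = (P*(-6 + P) + P)/4 = (P + P*(-6 + P))/4 = P/4 + P*(-6 + P)/4)
-2782901/1996509 - 461950*(-1428495 - 1044036)/((-1146136 - 773658) + f(-337)) = -2782901/1996509 - 461950*(-1428495 - 1044036)/((-1146136 - 773658) + (1/4)*(-337)*(-5 - 337)) = -2782901*1/1996509 - 461950*(-2472531/(-1919794 + (1/4)*(-337)*(-342))) = -2782901/1996509 - 461950*(-2472531/(-1919794 + 57627/2)) = -2782901/1996509 - 461950/((-3781961/2*(-1/2472531))) = -2782901/1996509 - 461950/3781961/4945062 = -2782901/1996509 - 461950*4945062/3781961 = -2782901/1996509 - 2284371390900/3781961 = -4560778566097416961/7550719174149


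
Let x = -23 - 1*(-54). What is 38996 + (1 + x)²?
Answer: 40020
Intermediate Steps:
x = 31 (x = -23 + 54 = 31)
38996 + (1 + x)² = 38996 + (1 + 31)² = 38996 + 32² = 38996 + 1024 = 40020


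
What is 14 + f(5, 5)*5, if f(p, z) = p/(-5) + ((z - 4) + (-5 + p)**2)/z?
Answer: 10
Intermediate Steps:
f(p, z) = -p/5 + (-4 + z + (-5 + p)**2)/z (f(p, z) = p*(-1/5) + ((-4 + z) + (-5 + p)**2)/z = -p/5 + (-4 + z + (-5 + p)**2)/z)
14 + f(5, 5)*5 = 14 + ((-4 + (-5 + 5)**2 - 1/5*5*(-5 + 5))/5)*5 = 14 + ((-4 + 0**2 - 1/5*5*0)/5)*5 = 14 + ((-4 + 0 + 0)/5)*5 = 14 + ((1/5)*(-4))*5 = 14 - 4/5*5 = 14 - 4 = 10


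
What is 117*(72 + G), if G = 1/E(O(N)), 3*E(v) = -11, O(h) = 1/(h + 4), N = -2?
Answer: 92313/11 ≈ 8392.1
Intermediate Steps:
O(h) = 1/(4 + h)
E(v) = -11/3 (E(v) = (⅓)*(-11) = -11/3)
G = -3/11 (G = 1/(-11/3) = -3/11 ≈ -0.27273)
117*(72 + G) = 117*(72 - 3/11) = 117*(789/11) = 92313/11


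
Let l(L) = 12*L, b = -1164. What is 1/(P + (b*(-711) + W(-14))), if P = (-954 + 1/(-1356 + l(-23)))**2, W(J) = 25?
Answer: 2663424/4628354852737 ≈ 5.7546e-7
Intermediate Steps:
P = 2424027911041/2663424 (P = (-954 + 1/(-1356 + 12*(-23)))**2 = (-954 + 1/(-1356 - 276))**2 = (-954 + 1/(-1632))**2 = (-954 - 1/1632)**2 = (-1556929/1632)**2 = 2424027911041/2663424 ≈ 9.1012e+5)
1/(P + (b*(-711) + W(-14))) = 1/(2424027911041/2663424 + (-1164*(-711) + 25)) = 1/(2424027911041/2663424 + (827604 + 25)) = 1/(2424027911041/2663424 + 827629) = 1/(4628354852737/2663424) = 2663424/4628354852737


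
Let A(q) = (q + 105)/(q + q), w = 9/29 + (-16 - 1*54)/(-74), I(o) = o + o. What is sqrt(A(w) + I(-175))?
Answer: I*sqrt(559141638)/1348 ≈ 17.542*I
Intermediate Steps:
I(o) = 2*o
w = 1348/1073 (w = 9*(1/29) + (-16 - 54)*(-1/74) = 9/29 - 70*(-1/74) = 9/29 + 35/37 = 1348/1073 ≈ 1.2563)
A(q) = (105 + q)/(2*q) (A(q) = (105 + q)/((2*q)) = (105 + q)*(1/(2*q)) = (105 + q)/(2*q))
sqrt(A(w) + I(-175)) = sqrt((105 + 1348/1073)/(2*(1348/1073)) + 2*(-175)) = sqrt((1/2)*(1073/1348)*(114013/1073) - 350) = sqrt(114013/2696 - 350) = sqrt(-829587/2696) = I*sqrt(559141638)/1348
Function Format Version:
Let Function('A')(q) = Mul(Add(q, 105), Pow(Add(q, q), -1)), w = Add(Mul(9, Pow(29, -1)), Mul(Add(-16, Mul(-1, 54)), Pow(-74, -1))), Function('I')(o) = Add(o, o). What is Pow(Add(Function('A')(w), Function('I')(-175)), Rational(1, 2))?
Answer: Mul(Rational(1, 1348), I, Pow(559141638, Rational(1, 2))) ≈ Mul(17.542, I)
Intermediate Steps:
Function('I')(o) = Mul(2, o)
w = Rational(1348, 1073) (w = Add(Mul(9, Rational(1, 29)), Mul(Add(-16, -54), Rational(-1, 74))) = Add(Rational(9, 29), Mul(-70, Rational(-1, 74))) = Add(Rational(9, 29), Rational(35, 37)) = Rational(1348, 1073) ≈ 1.2563)
Function('A')(q) = Mul(Rational(1, 2), Pow(q, -1), Add(105, q)) (Function('A')(q) = Mul(Add(105, q), Pow(Mul(2, q), -1)) = Mul(Add(105, q), Mul(Rational(1, 2), Pow(q, -1))) = Mul(Rational(1, 2), Pow(q, -1), Add(105, q)))
Pow(Add(Function('A')(w), Function('I')(-175)), Rational(1, 2)) = Pow(Add(Mul(Rational(1, 2), Pow(Rational(1348, 1073), -1), Add(105, Rational(1348, 1073))), Mul(2, -175)), Rational(1, 2)) = Pow(Add(Mul(Rational(1, 2), Rational(1073, 1348), Rational(114013, 1073)), -350), Rational(1, 2)) = Pow(Add(Rational(114013, 2696), -350), Rational(1, 2)) = Pow(Rational(-829587, 2696), Rational(1, 2)) = Mul(Rational(1, 1348), I, Pow(559141638, Rational(1, 2)))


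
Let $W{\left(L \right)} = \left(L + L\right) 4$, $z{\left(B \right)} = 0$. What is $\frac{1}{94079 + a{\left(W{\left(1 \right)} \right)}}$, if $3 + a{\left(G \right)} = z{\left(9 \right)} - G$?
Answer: $\frac{1}{94068} \approx 1.0631 \cdot 10^{-5}$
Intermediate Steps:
$W{\left(L \right)} = 8 L$ ($W{\left(L \right)} = 2 L 4 = 8 L$)
$a{\left(G \right)} = -3 - G$ ($a{\left(G \right)} = -3 + \left(0 - G\right) = -3 - G$)
$\frac{1}{94079 + a{\left(W{\left(1 \right)} \right)}} = \frac{1}{94079 - \left(3 + 8 \cdot 1\right)} = \frac{1}{94079 - 11} = \frac{1}{94068}$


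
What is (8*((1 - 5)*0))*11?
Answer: 0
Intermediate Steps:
(8*((1 - 5)*0))*11 = (8*(-4*0))*11 = (8*0)*11 = 0*11 = 0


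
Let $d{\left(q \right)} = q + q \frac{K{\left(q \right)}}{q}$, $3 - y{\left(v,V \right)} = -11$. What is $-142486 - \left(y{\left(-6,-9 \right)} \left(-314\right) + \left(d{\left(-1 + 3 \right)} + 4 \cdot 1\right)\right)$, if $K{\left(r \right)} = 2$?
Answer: $-138098$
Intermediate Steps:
$y{\left(v,V \right)} = 14$ ($y{\left(v,V \right)} = 3 - -11 = 3 + 11 = 14$)
$d{\left(q \right)} = 2 + q$ ($d{\left(q \right)} = q + q \frac{2}{q} = q + 2 = 2 + q$)
$-142486 - \left(y{\left(-6,-9 \right)} \left(-314\right) + \left(d{\left(-1 + 3 \right)} + 4 \cdot 1\right)\right) = -142486 - \left(14 \left(-314\right) + \left(\left(2 + \left(-1 + 3\right)\right) + 4 \cdot 1\right)\right) = -142486 - \left(-4396 + \left(\left(2 + 2\right) + 4\right)\right) = -142486 - \left(-4396 + \left(4 + 4\right)\right) = -142486 - \left(-4396 + 8\right) = -142486 - -4388 = -142486 + 4388 = -138098$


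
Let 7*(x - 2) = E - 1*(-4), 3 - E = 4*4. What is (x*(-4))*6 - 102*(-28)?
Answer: 19872/7 ≈ 2838.9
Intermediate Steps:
E = -13 (E = 3 - 4*4 = 3 - 1*16 = 3 - 16 = -13)
x = 5/7 (x = 2 + (-13 - 1*(-4))/7 = 2 + (-13 + 4)/7 = 2 + (1/7)*(-9) = 2 - 9/7 = 5/7 ≈ 0.71429)
(x*(-4))*6 - 102*(-28) = ((5/7)*(-4))*6 - 102*(-28) = -20/7*6 + 2856 = -120/7 + 2856 = 19872/7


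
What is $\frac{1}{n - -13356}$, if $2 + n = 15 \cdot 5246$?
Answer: $\frac{1}{92044} \approx 1.0864 \cdot 10^{-5}$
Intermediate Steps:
$n = 78688$ ($n = -2 + 15 \cdot 5246 = -2 + 78690 = 78688$)
$\frac{1}{n - -13356} = \frac{1}{78688 - -13356} = \frac{1}{78688 + 13356} = \frac{1}{92044}$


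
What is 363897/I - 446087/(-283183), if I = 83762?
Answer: 140414583445/23719974446 ≈ 5.9197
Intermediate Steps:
363897/I - 446087/(-283183) = 363897/83762 - 446087/(-283183) = 363897*(1/83762) - 446087*(-1/283183) = 363897/83762 + 446087/283183 = 140414583445/23719974446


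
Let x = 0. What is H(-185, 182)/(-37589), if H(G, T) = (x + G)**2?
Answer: -34225/37589 ≈ -0.91051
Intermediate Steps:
H(G, T) = G**2 (H(G, T) = (0 + G)**2 = G**2)
H(-185, 182)/(-37589) = (-185)**2/(-37589) = 34225*(-1/37589) = -34225/37589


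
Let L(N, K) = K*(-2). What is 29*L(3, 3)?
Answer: -174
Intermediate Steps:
L(N, K) = -2*K
29*L(3, 3) = 29*(-2*3) = 29*(-6) = -174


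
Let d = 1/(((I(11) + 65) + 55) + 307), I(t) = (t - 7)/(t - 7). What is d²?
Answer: 1/183184 ≈ 5.4590e-6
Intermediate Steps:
I(t) = 1 (I(t) = (-7 + t)/(-7 + t) = 1)
d = 1/428 (d = 1/(((1 + 65) + 55) + 307) = 1/((66 + 55) + 307) = 1/(121 + 307) = 1/428 ≈ 0.0023364)
d² = (1/428)² = 1/183184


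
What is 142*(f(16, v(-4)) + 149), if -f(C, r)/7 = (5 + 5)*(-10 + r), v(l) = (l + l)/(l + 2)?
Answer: 80798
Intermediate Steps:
v(l) = 2*l/(2 + l) (v(l) = (2*l)/(2 + l) = 2*l/(2 + l))
f(C, r) = 700 - 70*r (f(C, r) = -7*(5 + 5)*(-10 + r) = -70*(-10 + r) = -7*(-100 + 10*r) = 700 - 70*r)
142*(f(16, v(-4)) + 149) = 142*((700 - 140*(-4)/(2 - 4)) + 149) = 142*((700 - 140*(-4)/(-2)) + 149) = 142*((700 - 140*(-4)*(-1)/2) + 149) = 142*((700 - 70*4) + 149) = 142*((700 - 280) + 149) = 142*(420 + 149) = 142*569 = 80798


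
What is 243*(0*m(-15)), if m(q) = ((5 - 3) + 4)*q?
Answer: 0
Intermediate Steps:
m(q) = 6*q (m(q) = (2 + 4)*q = 6*q)
243*(0*m(-15)) = 243*(0*(6*(-15))) = 243*(0*(-90)) = 243*0 = 0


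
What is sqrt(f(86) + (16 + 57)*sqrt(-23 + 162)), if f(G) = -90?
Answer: sqrt(-90 + 73*sqrt(139)) ≈ 27.761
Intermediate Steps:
sqrt(f(86) + (16 + 57)*sqrt(-23 + 162)) = sqrt(-90 + (16 + 57)*sqrt(-23 + 162)) = sqrt(-90 + 73*sqrt(139))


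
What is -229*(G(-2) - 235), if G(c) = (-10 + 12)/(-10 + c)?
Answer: 323119/6 ≈ 53853.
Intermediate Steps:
G(c) = 2/(-10 + c)
-229*(G(-2) - 235) = -229*(2/(-10 - 2) - 235) = -229*(2/(-12) - 235) = -229*(2*(-1/12) - 235) = -229*(-1/6 - 235) = -229*(-1411/6) = 323119/6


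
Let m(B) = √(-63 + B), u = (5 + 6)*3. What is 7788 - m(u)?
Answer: 7788 - I*√30 ≈ 7788.0 - 5.4772*I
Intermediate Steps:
u = 33 (u = 11*3 = 33)
7788 - m(u) = 7788 - √(-63 + 33) = 7788 - √(-30) = 7788 - I*√30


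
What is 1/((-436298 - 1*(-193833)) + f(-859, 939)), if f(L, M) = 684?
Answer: -1/241781 ≈ -4.1360e-6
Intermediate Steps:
1/((-436298 - 1*(-193833)) + f(-859, 939)) = 1/((-436298 - 1*(-193833)) + 684) = 1/((-436298 + 193833) + 684) = 1/(-242465 + 684) = 1/(-241781) = -1/241781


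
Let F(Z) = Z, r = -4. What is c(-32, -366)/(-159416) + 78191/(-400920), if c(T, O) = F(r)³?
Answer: -1554904697/7989132840 ≈ -0.19463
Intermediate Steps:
c(T, O) = -64 (c(T, O) = (-4)³ = -64)
c(-32, -366)/(-159416) + 78191/(-400920) = -64/(-159416) + 78191/(-400920) = -64*(-1/159416) + 78191*(-1/400920) = 8/19927 - 78191/400920 = -1554904697/7989132840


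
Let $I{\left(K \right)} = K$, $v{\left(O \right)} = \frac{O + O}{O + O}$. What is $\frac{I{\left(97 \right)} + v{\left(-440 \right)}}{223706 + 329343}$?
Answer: $\frac{14}{79007} \approx 0.0001772$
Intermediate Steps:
$v{\left(O \right)} = 1$ ($v{\left(O \right)} = \frac{2 O}{2 O} = 2 O \frac{1}{2 O} = 1$)
$\frac{I{\left(97 \right)} + v{\left(-440 \right)}}{223706 + 329343} = \frac{97 + 1}{223706 + 329343} = \frac{98}{553049} = 98 \cdot \frac{1}{553049} = \frac{14}{79007}$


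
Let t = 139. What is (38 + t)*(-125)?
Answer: -22125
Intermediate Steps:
(38 + t)*(-125) = (38 + 139)*(-125) = 177*(-125) = -22125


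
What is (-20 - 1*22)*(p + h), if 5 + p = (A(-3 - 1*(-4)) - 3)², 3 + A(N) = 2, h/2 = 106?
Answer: -9366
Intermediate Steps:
h = 212 (h = 2*106 = 212)
A(N) = -1 (A(N) = -3 + 2 = -1)
p = 11 (p = -5 + (-1 - 3)² = -5 + (-4)² = -5 + 16 = 11)
(-20 - 1*22)*(p + h) = (-20 - 1*22)*(11 + 212) = (-20 - 22)*223 = -42*223 = -9366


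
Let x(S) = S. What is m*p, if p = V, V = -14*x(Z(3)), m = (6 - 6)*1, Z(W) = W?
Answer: 0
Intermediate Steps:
m = 0 (m = 0*1 = 0)
V = -42 (V = -14*3 = -42)
p = -42
m*p = 0*(-42) = 0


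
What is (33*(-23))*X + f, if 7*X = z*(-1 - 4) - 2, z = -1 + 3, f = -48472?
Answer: -330196/7 ≈ -47171.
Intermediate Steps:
z = 2
X = -12/7 (X = (2*(-1 - 4) - 2)/7 = (2*(-5) - 2)/7 = (-10 - 2)/7 = (1/7)*(-12) = -12/7 ≈ -1.7143)
(33*(-23))*X + f = (33*(-23))*(-12/7) - 48472 = -759*(-12/7) - 48472 = 9108/7 - 48472 = -330196/7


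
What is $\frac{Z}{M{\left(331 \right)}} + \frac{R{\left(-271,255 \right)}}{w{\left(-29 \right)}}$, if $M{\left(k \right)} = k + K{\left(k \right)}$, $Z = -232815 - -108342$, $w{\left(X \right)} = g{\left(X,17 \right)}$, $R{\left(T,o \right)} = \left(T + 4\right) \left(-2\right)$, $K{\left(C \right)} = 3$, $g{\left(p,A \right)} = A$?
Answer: $- \frac{1937685}{5678} \approx -341.26$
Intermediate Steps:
$R{\left(T,o \right)} = -8 - 2 T$ ($R{\left(T,o \right)} = \left(4 + T\right) \left(-2\right) = -8 - 2 T$)
$w{\left(X \right)} = 17$
$Z = -124473$ ($Z = -232815 + 108342 = -124473$)
$M{\left(k \right)} = 3 + k$ ($M{\left(k \right)} = k + 3 = 3 + k$)
$\frac{Z}{M{\left(331 \right)}} + \frac{R{\left(-271,255 \right)}}{w{\left(-29 \right)}} = - \frac{124473}{3 + 331} + \frac{-8 - -542}{17} = - \frac{124473}{334} + \left(-8 + 542\right) \frac{1}{17} = \left(-124473\right) \frac{1}{334} + 534 \cdot \frac{1}{17} = - \frac{124473}{334} + \frac{534}{17} = - \frac{1937685}{5678}$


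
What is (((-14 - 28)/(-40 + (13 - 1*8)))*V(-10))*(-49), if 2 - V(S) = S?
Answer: -3528/5 ≈ -705.60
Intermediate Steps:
V(S) = 2 - S
(((-14 - 28)/(-40 + (13 - 1*8)))*V(-10))*(-49) = (((-14 - 28)/(-40 + (13 - 1*8)))*(2 - 1*(-10)))*(-49) = ((-42/(-40 + (13 - 8)))*(2 + 10))*(-49) = (-42/(-40 + 5)*12)*(-49) = (-42/(-35)*12)*(-49) = (-42*(-1/35)*12)*(-49) = ((6/5)*12)*(-49) = (72/5)*(-49) = -3528/5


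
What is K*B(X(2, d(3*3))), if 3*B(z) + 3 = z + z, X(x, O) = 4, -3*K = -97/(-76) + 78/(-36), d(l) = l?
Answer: 1015/2052 ≈ 0.49464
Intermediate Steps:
K = 203/684 (K = -(-97/(-76) + 78/(-36))/3 = -(-97*(-1/76) + 78*(-1/36))/3 = -(97/76 - 13/6)/3 = -1/3*(-203/228) = 203/684 ≈ 0.29678)
B(z) = -1 + 2*z/3 (B(z) = -1 + (z + z)/3 = -1 + (2*z)/3 = -1 + 2*z/3)
K*B(X(2, d(3*3))) = 203*(-1 + (2/3)*4)/684 = 203*(-1 + 8/3)/684 = (203/684)*(5/3) = 1015/2052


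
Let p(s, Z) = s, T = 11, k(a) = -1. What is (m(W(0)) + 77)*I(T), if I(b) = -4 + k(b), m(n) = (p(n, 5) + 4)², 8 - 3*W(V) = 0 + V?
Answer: -5465/9 ≈ -607.22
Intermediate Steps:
W(V) = 8/3 - V/3 (W(V) = 8/3 - (0 + V)/3 = 8/3 - V/3)
m(n) = (4 + n)² (m(n) = (n + 4)² = (4 + n)²)
I(b) = -5 (I(b) = -4 - 1 = -5)
(m(W(0)) + 77)*I(T) = ((4 + (8/3 - ⅓*0))² + 77)*(-5) = ((4 + (8/3 + 0))² + 77)*(-5) = ((4 + 8/3)² + 77)*(-5) = ((20/3)² + 77)*(-5) = (400/9 + 77)*(-5) = (1093/9)*(-5) = -5465/9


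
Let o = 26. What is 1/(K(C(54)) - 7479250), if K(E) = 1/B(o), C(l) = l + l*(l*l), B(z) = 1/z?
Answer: -1/7479224 ≈ -1.3370e-7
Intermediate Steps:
C(l) = l + l³ (C(l) = l + l*l² = l + l³)
K(E) = 26 (K(E) = 1/(1/26) = 26)
1/(K(C(54)) - 7479250) = 1/(26 - 7479250) = 1/(-7479224) = -1/7479224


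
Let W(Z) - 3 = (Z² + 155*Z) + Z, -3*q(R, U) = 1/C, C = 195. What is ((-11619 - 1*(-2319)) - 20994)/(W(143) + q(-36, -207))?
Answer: -1042470/1471447 ≈ -0.70847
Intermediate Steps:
q(R, U) = -1/585 (q(R, U) = -⅓/195 = -⅓*1/195 = -1/585)
W(Z) = 3 + Z² + 156*Z (W(Z) = 3 + ((Z² + 155*Z) + Z) = 3 + (Z² + 156*Z) = 3 + Z² + 156*Z)
((-11619 - 1*(-2319)) - 20994)/(W(143) + q(-36, -207)) = ((-11619 - 1*(-2319)) - 20994)/((3 + 143² + 156*143) - 1/585) = ((-11619 + 2319) - 20994)/((3 + 20449 + 22308) - 1/585) = (-9300 - 20994)/(42760 - 1/585) = -30294/25014599/585 = -30294*585/25014599 = -1042470/1471447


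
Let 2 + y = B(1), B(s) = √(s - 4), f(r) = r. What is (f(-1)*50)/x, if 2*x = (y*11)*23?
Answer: 200/1771 + 100*I*√3/1771 ≈ 0.11293 + 0.097801*I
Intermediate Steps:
B(s) = √(-4 + s)
y = -2 + I*√3 (y = -2 + √(-4 + 1) = -2 + √(-3) = -2 + I*√3 ≈ -2.0 + 1.732*I)
x = -253 + 253*I*√3/2 (x = (((-2 + I*√3)*11)*23)/2 = ((-22 + 11*I*√3)*23)/2 = (-506 + 253*I*√3)/2 = -253 + 253*I*√3/2 ≈ -253.0 + 219.1*I)
(f(-1)*50)/x = (-1*50)/(-253 + 253*I*√3/2) = -50/(-253 + 253*I*√3/2)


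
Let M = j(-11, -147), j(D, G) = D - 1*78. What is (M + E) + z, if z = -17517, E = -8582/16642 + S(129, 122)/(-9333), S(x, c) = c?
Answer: -22415100643/1273113 ≈ -17607.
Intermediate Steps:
j(D, G) = -78 + D (j(D, G) = D - 78 = -78 + D)
M = -89 (M = -78 - 11 = -89)
E = -673165/1273113 (E = -8582/16642 + 122/(-9333) = -8582*1/16642 + 122*(-1/9333) = -4291/8321 - 2/153 = -673165/1273113 ≈ -0.52876)
(M + E) + z = (-89 - 673165/1273113) - 17517 = -113980222/1273113 - 17517 = -22415100643/1273113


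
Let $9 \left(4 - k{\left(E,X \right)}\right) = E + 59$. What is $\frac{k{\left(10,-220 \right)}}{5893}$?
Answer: $- \frac{11}{17679} \approx -0.00062221$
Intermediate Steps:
$k{\left(E,X \right)} = - \frac{23}{9} - \frac{E}{9}$ ($k{\left(E,X \right)} = 4 - \frac{E + 59}{9} = 4 - \frac{59 + E}{9} = 4 - \left(\frac{59}{9} + \frac{E}{9}\right) = - \frac{23}{9} - \frac{E}{9}$)
$\frac{k{\left(10,-220 \right)}}{5893} = \frac{- \frac{23}{9} - \frac{10}{9}}{5893} = \left(- \frac{23}{9} - \frac{10}{9}\right) \frac{1}{5893} = \left(- \frac{11}{3}\right) \frac{1}{5893} = - \frac{11}{17679}$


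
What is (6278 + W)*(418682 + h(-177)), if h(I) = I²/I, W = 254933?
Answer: 109318109555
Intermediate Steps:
h(I) = I
(6278 + W)*(418682 + h(-177)) = (6278 + 254933)*(418682 - 177) = 261211*418505 = 109318109555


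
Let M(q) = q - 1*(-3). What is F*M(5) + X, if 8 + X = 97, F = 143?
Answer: 1233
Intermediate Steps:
M(q) = 3 + q (M(q) = q + 3 = 3 + q)
X = 89 (X = -8 + 97 = 89)
F*M(5) + X = 143*(3 + 5) + 89 = 143*8 + 89 = 1144 + 89 = 1233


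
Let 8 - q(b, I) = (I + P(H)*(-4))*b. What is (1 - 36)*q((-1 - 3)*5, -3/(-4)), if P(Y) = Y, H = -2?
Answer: -6405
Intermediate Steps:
q(b, I) = 8 - b*(8 + I) (q(b, I) = 8 - (I - 2*(-4))*b = 8 - (I + 8)*b = 8 - (8 + I)*b = 8 - b*(8 + I))
(1 - 36)*q((-1 - 3)*5, -3/(-4)) = (1 - 36)*(8 - 8*(-1 - 3)*5 - (-3/(-4))*(-1 - 3)*5) = -35*(8 - (-32)*5 - (-3*(-¼))*(-4*5)) = -35*(8 - 8*(-20) - 1*¾*(-20)) = -35*(8 + 160 + 15) = -35*183 = -6405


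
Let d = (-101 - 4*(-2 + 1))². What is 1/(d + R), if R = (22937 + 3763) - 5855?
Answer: 1/30254 ≈ 3.3053e-5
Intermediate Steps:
R = 20845 (R = 26700 - 5855 = 20845)
d = 9409 (d = (-101 - 4*(-1))² = (-101 + 4)² = (-97)² = 9409)
1/(d + R) = 1/(9409 + 20845) = 1/30254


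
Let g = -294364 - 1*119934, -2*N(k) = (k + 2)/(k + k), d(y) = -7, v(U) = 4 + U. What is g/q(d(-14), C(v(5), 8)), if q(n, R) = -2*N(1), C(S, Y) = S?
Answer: -828596/3 ≈ -2.7620e+5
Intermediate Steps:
N(k) = -(2 + k)/(4*k) (N(k) = -(k + 2)/(2*(k + k)) = -(2 + k)/(2*(2*k)) = -(2 + k)*1/(2*k)/2 = -(2 + k)/(4*k))
q(n, R) = 3/2 (q(n, R) = -(-2 - 1*1)/(2*1) = -(-2 - 1)/2 = -(-3)/2 = -2*(-¾) = 3/2)
g = -414298 (g = -294364 - 119934 = -414298)
g/q(d(-14), C(v(5), 8)) = -414298/3/2 = -414298*⅔ = -828596/3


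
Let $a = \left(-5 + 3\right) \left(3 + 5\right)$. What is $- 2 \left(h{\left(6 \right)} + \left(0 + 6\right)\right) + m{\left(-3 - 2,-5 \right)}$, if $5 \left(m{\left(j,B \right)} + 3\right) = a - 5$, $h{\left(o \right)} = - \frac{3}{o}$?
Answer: $- \frac{91}{5} \approx -18.2$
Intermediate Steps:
$a = -16$ ($a = \left(-2\right) 8 = -16$)
$m{\left(j,B \right)} = - \frac{36}{5}$ ($m{\left(j,B \right)} = -3 + \frac{-16 - 5}{5} = -3 + \frac{1}{5} \left(-21\right) = -3 - \frac{21}{5} = - \frac{36}{5}$)
$- 2 \left(h{\left(6 \right)} + \left(0 + 6\right)\right) + m{\left(-3 - 2,-5 \right)} = - 2 \left(- \frac{3}{6} + \left(0 + 6\right)\right) - \frac{36}{5} = - 2 \left(\left(-3\right) \frac{1}{6} + 6\right) - \frac{36}{5} = - 2 \left(- \frac{1}{2} + 6\right) - \frac{36}{5} = \left(-2\right) \frac{11}{2} - \frac{36}{5} = -11 - \frac{36}{5} = - \frac{91}{5}$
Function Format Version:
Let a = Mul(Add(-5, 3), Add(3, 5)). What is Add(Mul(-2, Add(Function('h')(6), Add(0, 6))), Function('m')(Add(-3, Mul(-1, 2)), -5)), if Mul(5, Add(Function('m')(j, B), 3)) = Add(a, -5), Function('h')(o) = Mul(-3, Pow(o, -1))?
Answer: Rational(-91, 5) ≈ -18.200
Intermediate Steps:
a = -16 (a = Mul(-2, 8) = -16)
Function('m')(j, B) = Rational(-36, 5) (Function('m')(j, B) = Add(-3, Mul(Rational(1, 5), Add(-16, -5))) = Add(-3, Mul(Rational(1, 5), -21)) = Add(-3, Rational(-21, 5)) = Rational(-36, 5))
Add(Mul(-2, Add(Function('h')(6), Add(0, 6))), Function('m')(Add(-3, Mul(-1, 2)), -5)) = Add(Mul(-2, Add(Mul(-3, Pow(6, -1)), Add(0, 6))), Rational(-36, 5)) = Add(Mul(-2, Add(Mul(-3, Rational(1, 6)), 6)), Rational(-36, 5)) = Add(Mul(-2, Add(Rational(-1, 2), 6)), Rational(-36, 5)) = Add(Mul(-2, Rational(11, 2)), Rational(-36, 5)) = Add(-11, Rational(-36, 5)) = Rational(-91, 5)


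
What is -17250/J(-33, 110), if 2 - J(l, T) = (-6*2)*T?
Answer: -8625/661 ≈ -13.048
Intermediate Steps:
J(l, T) = 2 + 12*T (J(l, T) = 2 - (-6*2)*T = 2 - (-12)*T = 2 + 12*T)
-17250/J(-33, 110) = -17250/(2 + 12*110) = -17250/(2 + 1320) = -17250/1322 = -17250*1/1322 = -8625/661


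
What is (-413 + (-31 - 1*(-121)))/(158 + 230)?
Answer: -323/388 ≈ -0.83247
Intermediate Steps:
(-413 + (-31 - 1*(-121)))/(158 + 230) = (-413 + (-31 + 121))/388 = (-413 + 90)*(1/388) = -323*1/388 = -323/388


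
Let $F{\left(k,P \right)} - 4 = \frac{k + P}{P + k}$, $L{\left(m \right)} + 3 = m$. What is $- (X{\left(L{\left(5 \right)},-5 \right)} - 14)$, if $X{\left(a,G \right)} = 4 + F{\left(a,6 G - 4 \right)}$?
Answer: $5$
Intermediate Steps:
$L{\left(m \right)} = -3 + m$
$F{\left(k,P \right)} = 5$ ($F{\left(k,P \right)} = 4 + \frac{k + P}{P + k} = 4 + \frac{P + k}{P + k} = 4 + 1 = 5$)
$X{\left(a,G \right)} = 9$ ($X{\left(a,G \right)} = 4 + 5 = 9$)
$- (X{\left(L{\left(5 \right)},-5 \right)} - 14) = - (9 - 14) = \left(-1\right) \left(-5\right) = 5$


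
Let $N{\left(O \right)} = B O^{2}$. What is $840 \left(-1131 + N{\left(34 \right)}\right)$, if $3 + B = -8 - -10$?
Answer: $-1921080$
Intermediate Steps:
$B = -1$ ($B = -3 - -2 = -3 + \left(-8 + 10\right) = -3 + 2 = -1$)
$N{\left(O \right)} = - O^{2}$
$840 \left(-1131 + N{\left(34 \right)}\right) = 840 \left(-1131 - 34^{2}\right) = 840 \left(-1131 - 1156\right) = 840 \left(-2287\right) = -1921080$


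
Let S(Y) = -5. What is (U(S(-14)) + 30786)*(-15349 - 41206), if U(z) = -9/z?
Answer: -1741204029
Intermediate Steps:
(U(S(-14)) + 30786)*(-15349 - 41206) = (-9/(-5) + 30786)*(-15349 - 41206) = (-9*(-1/5) + 30786)*(-56555) = (9/5 + 30786)*(-56555) = (153939/5)*(-56555) = -1741204029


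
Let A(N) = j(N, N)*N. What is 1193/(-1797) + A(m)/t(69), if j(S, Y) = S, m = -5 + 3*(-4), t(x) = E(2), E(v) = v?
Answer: 516947/3594 ≈ 143.84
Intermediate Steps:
t(x) = 2
m = -17 (m = -5 - 12 = -17)
A(N) = N² (A(N) = N*N = N²)
1193/(-1797) + A(m)/t(69) = 1193/(-1797) + (-17)²/2 = 1193*(-1/1797) + 289*(½) = -1193/1797 + 289/2 = 516947/3594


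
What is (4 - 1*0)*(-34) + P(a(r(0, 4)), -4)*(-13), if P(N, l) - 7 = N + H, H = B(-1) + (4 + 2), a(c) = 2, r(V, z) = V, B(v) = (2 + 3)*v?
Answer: -266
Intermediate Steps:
B(v) = 5*v
H = 1 (H = 5*(-1) + (4 + 2) = -5 + 6 = 1)
P(N, l) = 8 + N (P(N, l) = 7 + (N + 1) = 7 + (1 + N) = 8 + N)
(4 - 1*0)*(-34) + P(a(r(0, 4)), -4)*(-13) = (4 - 1*0)*(-34) + (8 + 2)*(-13) = (4 + 0)*(-34) + 10*(-13) = 4*(-34) - 130 = -136 - 130 = -266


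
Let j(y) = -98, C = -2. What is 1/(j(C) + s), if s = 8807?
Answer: 1/8709 ≈ 0.00011482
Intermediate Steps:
1/(j(C) + s) = 1/(-98 + 8807) = 1/8709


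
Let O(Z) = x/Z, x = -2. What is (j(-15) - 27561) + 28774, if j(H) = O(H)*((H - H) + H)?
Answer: 1211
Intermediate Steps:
O(Z) = -2/Z
j(H) = -2 (j(H) = (-2/H)*((H - H) + H) = (-2/H)*(0 + H) = (-2/H)*H = -2)
(j(-15) - 27561) + 28774 = (-2 - 27561) + 28774 = -27563 + 28774 = 1211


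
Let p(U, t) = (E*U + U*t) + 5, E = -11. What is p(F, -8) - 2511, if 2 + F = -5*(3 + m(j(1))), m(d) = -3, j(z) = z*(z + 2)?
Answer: -2468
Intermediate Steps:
j(z) = z*(2 + z)
F = -2 (F = -2 - 5*(3 - 3) = -2 - 5*0 = -2 + 0 = -2)
p(U, t) = 5 - 11*U + U*t (p(U, t) = (-11*U + U*t) + 5 = 5 - 11*U + U*t)
p(F, -8) - 2511 = (5 - 11*(-2) - 2*(-8)) - 2511 = (5 + 22 + 16) - 2511 = 43 - 2511 = -2468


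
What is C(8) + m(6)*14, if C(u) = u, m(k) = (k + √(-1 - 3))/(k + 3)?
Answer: 52/3 + 28*I/9 ≈ 17.333 + 3.1111*I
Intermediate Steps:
m(k) = (k + 2*I)/(3 + k) (m(k) = (k + √(-4))/(3 + k) = (k + 2*I)/(3 + k))
C(8) + m(6)*14 = 8 + ((6 + 2*I)/(3 + 6))*14 = 8 + ((6 + 2*I)/9)*14 = 8 + (⅔ + 2*I/9)*14 = 8 + (28/3 + 28*I/9) = 52/3 + 28*I/9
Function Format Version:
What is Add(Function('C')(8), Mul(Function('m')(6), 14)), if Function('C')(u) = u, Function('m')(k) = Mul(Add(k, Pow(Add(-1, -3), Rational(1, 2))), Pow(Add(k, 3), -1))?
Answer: Add(Rational(52, 3), Mul(Rational(28, 9), I)) ≈ Add(17.333, Mul(3.1111, I))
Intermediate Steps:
Function('m')(k) = Mul(Pow(Add(3, k), -1), Add(k, Mul(2, I))) (Function('m')(k) = Mul(Add(k, Pow(-4, Rational(1, 2))), Pow(Add(3, k), -1)) = Mul(Add(k, Mul(2, I)), Pow(Add(3, k), -1)) = Mul(Pow(Add(3, k), -1), Add(k, Mul(2, I))))
Add(Function('C')(8), Mul(Function('m')(6), 14)) = Add(8, Mul(Mul(Pow(Add(3, 6), -1), Add(6, Mul(2, I))), 14)) = Add(8, Mul(Mul(Pow(9, -1), Add(6, Mul(2, I))), 14)) = Add(8, Mul(Mul(Rational(1, 9), Add(6, Mul(2, I))), 14)) = Add(8, Mul(Add(Rational(2, 3), Mul(Rational(2, 9), I)), 14)) = Add(8, Add(Rational(28, 3), Mul(Rational(28, 9), I))) = Add(Rational(52, 3), Mul(Rational(28, 9), I))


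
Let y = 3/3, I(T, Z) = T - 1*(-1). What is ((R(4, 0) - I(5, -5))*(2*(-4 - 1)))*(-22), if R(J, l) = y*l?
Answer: -1320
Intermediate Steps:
I(T, Z) = 1 + T (I(T, Z) = T + 1 = 1 + T)
y = 1 (y = 3*(⅓) = 1)
R(J, l) = l (R(J, l) = 1*l = l)
((R(4, 0) - I(5, -5))*(2*(-4 - 1)))*(-22) = ((0 - (1 + 5))*(2*(-4 - 1)))*(-22) = ((0 - 1*6)*(2*(-5)))*(-22) = ((0 - 6)*(-10))*(-22) = -6*(-10)*(-22) = 60*(-22) = -1320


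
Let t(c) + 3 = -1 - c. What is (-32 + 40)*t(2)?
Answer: -48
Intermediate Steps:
t(c) = -4 - c (t(c) = -3 + (-1 - c) = -4 - c)
(-32 + 40)*t(2) = (-32 + 40)*(-4 - 1*2) = 8*(-4 - 2) = 8*(-6) = -48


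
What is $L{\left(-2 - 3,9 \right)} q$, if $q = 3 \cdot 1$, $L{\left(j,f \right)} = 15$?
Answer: $45$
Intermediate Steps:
$q = 3$
$L{\left(-2 - 3,9 \right)} q = 15 \cdot 3 = 45$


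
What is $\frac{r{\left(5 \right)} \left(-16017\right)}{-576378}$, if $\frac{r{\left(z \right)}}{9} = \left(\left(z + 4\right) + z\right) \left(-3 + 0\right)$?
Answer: $- \frac{336357}{32021} \approx -10.504$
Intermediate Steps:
$r{\left(z \right)} = -108 - 54 z$ ($r{\left(z \right)} = 9 \left(\left(z + 4\right) + z\right) \left(-3 + 0\right) = 9 \left(\left(4 + z\right) + z\right) \left(-3\right) = 9 \left(4 + 2 z\right) \left(-3\right) = 9 \left(-12 - 6 z\right) = -108 - 54 z$)
$\frac{r{\left(5 \right)} \left(-16017\right)}{-576378} = \frac{\left(-108 - 270\right) \left(-16017\right)}{-576378} = \left(-108 - 270\right) \left(-16017\right) \left(- \frac{1}{576378}\right) = \left(-378\right) \left(-16017\right) \left(- \frac{1}{576378}\right) = 6054426 \left(- \frac{1}{576378}\right) = - \frac{336357}{32021}$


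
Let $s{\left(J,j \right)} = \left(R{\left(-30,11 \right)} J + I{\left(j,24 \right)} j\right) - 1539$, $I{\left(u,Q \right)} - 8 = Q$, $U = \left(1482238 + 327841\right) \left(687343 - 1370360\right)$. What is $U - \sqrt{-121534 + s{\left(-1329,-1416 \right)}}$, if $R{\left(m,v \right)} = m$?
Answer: $-1236314728343 - i \sqrt{128515} \approx -1.2363 \cdot 10^{12} - 358.49 i$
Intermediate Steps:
$U = -1236314728343$ ($U = 1810079 \left(-683017\right) = -1236314728343$)
$I{\left(u,Q \right)} = 8 + Q$
$s{\left(J,j \right)} = -1539 - 30 J + 32 j$ ($s{\left(J,j \right)} = \left(- 30 J + \left(8 + 24\right) j\right) - 1539 = \left(- 30 J + 32 j\right) - 1539 = -1539 - 30 J + 32 j$)
$U - \sqrt{-121534 + s{\left(-1329,-1416 \right)}} = -1236314728343 - \sqrt{-121534 - 6981} = -1236314728343 - \sqrt{-128515} = -1236314728343 - i \sqrt{128515}$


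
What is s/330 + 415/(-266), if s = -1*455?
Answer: -12899/4389 ≈ -2.9389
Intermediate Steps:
s = -455
s/330 + 415/(-266) = -455/330 + 415/(-266) = -455*1/330 + 415*(-1/266) = -91/66 - 415/266 = -12899/4389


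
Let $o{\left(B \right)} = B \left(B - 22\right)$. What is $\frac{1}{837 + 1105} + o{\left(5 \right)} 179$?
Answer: $- \frac{29547529}{1942} \approx -15215.0$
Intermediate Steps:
$o{\left(B \right)} = B \left(-22 + B\right)$
$\frac{1}{837 + 1105} + o{\left(5 \right)} 179 = \frac{1}{837 + 1105} + 5 \left(-22 + 5\right) 179 = \frac{1}{1942} + 5 \left(-17\right) 179 = \frac{1}{1942} - 15215 = - \frac{29547529}{1942}$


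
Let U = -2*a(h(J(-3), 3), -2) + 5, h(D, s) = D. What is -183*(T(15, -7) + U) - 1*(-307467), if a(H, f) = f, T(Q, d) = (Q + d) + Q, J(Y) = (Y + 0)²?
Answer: 301611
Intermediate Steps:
J(Y) = Y²
T(Q, d) = d + 2*Q
U = 9 (U = -2*(-2) + 5 = 4 + 5 = 9)
-183*(T(15, -7) + U) - 1*(-307467) = -183*((-7 + 2*15) + 9) - 1*(-307467) = -183*((-7 + 30) + 9) + 307467 = -183*(23 + 9) + 307467 = -183*32 + 307467 = -5856 + 307467 = 301611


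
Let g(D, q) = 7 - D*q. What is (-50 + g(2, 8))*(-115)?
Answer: 6785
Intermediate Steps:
g(D, q) = 7 - D*q
(-50 + g(2, 8))*(-115) = (-50 + (7 - 1*2*8))*(-115) = (-50 + (7 - 16))*(-115) = (-50 - 9)*(-115) = -59*(-115) = 6785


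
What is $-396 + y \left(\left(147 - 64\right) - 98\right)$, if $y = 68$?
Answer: $-1416$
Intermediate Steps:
$-396 + y \left(\left(147 - 64\right) - 98\right) = -396 + 68 \left(\left(147 - 64\right) - 98\right) = -396 + 68 \left(83 - 98\right) = -396 + 68 \left(-15\right) = -396 - 1020 = -1416$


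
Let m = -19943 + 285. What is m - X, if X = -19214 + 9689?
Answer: -10133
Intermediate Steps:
X = -9525
m = -19658
m - X = -19658 - 1*(-9525) = -19658 + 9525 = -10133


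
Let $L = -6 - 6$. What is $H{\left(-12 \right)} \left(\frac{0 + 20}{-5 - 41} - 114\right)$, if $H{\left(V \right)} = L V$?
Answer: $- \frac{379008}{23} \approx -16479.0$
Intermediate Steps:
$L = -12$
$H{\left(V \right)} = - 12 V$
$H{\left(-12 \right)} \left(\frac{0 + 20}{-5 - 41} - 114\right) = \left(-12\right) \left(-12\right) \left(\frac{0 + 20}{-5 - 41} - 114\right) = 144 \left(\frac{20}{-46} - 114\right) = 144 \left(20 \left(- \frac{1}{46}\right) - 114\right) = 144 \left(- \frac{10}{23} - 114\right) = 144 \left(- \frac{2632}{23}\right) = - \frac{379008}{23}$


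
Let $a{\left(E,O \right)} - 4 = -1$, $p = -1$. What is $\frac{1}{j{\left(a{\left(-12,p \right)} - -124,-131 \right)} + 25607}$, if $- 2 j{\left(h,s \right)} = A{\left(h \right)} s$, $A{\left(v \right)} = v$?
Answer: $\frac{2}{67851} \approx 2.9476 \cdot 10^{-5}$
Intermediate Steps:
$a{\left(E,O \right)} = 3$ ($a{\left(E,O \right)} = 4 - 1 = 3$)
$j{\left(h,s \right)} = - \frac{h s}{2}$
$\frac{1}{j{\left(a{\left(-12,p \right)} - -124,-131 \right)} + 25607} = \frac{1}{\left(- \frac{1}{2}\right) \left(3 - -124\right) \left(-131\right) + 25607} = \frac{1}{\left(- \frac{1}{2}\right) \left(3 + 124\right) \left(-131\right) + 25607} = \frac{1}{\left(- \frac{1}{2}\right) 127 \left(-131\right) + 25607} = \frac{1}{\frac{16637}{2} + 25607} = \frac{1}{\frac{67851}{2}} = \frac{2}{67851}$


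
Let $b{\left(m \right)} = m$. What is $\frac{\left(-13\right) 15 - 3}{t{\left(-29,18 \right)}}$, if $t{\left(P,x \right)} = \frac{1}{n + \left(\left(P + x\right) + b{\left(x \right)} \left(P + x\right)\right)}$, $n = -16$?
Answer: $44550$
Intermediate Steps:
$t{\left(P,x \right)} = \frac{1}{-16 + P + x + x \left(P + x\right)}$ ($t{\left(P,x \right)} = \frac{1}{-16 + \left(\left(P + x\right) + x \left(P + x\right)\right)} = \frac{1}{-16 + \left(P + x + x \left(P + x\right)\right)} = \frac{1}{-16 + P + x + x \left(P + x\right)}$)
$\frac{\left(-13\right) 15 - 3}{t{\left(-29,18 \right)}} = \frac{\left(-13\right) 15 - 3}{\frac{1}{-16 - 29 + 18 + 18^{2} - 522}} = \frac{-195 - 3}{\frac{1}{-16 - 29 + 18 + 324 - 522}} = - \frac{198}{\frac{1}{-225}} = - \frac{198}{- \frac{1}{225}} = \left(-198\right) \left(-225\right) = 44550$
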